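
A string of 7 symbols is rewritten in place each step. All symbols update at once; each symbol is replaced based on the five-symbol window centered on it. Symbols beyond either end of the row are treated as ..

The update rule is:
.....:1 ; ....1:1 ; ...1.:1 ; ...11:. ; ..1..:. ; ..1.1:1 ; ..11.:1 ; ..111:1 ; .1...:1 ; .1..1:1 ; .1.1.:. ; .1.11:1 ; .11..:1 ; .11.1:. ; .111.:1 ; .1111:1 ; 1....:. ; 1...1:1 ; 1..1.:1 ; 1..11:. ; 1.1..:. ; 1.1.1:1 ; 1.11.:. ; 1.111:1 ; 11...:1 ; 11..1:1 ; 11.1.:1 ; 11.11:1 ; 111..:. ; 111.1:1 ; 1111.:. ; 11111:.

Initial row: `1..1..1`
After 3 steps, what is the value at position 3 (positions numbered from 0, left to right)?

1

.11.11.
.1.1.11
11.11.1
position 3 holds 1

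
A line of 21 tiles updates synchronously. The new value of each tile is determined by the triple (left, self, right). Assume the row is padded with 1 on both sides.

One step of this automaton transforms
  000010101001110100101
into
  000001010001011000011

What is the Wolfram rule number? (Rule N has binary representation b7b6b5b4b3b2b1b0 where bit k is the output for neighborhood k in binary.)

position 12: 111 → 0  (bit 7 = 0)
position 13: 110 → 1  (bit 6 = 1)
position 5: 101 → 1  (bit 5 = 1)
position 0: 100 → 0  (bit 4 = 0)
position 11: 011 → 1  (bit 3 = 1)
position 4: 010 → 0  (bit 2 = 0)
position 3: 001 → 0  (bit 1 = 0)
position 1: 000 → 0  (bit 0 = 0)
bits b7..b0 = 01101000 = 104

104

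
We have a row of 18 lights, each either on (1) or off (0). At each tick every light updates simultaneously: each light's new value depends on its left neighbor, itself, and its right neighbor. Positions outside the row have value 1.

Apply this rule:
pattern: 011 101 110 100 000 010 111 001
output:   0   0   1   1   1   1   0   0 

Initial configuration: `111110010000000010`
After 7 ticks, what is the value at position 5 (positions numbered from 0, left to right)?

tick 1: 000011011111111010
tick 2: 111001000000001010
tick 3: 001101111111101010
tick 4: 100100000000101010
tick 5: 110111111110101010
tick 6: 010000000010101010
tick 7: 011111111010101010
position 5 holds 1

1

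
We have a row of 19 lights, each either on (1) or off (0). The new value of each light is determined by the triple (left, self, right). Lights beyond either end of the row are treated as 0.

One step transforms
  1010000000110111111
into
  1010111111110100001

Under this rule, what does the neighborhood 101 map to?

At position 1 the neighborhood is 101; the next row has 0 there.

0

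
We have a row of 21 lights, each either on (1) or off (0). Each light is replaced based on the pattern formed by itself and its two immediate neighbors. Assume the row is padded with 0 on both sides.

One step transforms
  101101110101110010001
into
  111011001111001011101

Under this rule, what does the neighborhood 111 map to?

0

At position 6 the neighborhood is 111; the next row has 0 there.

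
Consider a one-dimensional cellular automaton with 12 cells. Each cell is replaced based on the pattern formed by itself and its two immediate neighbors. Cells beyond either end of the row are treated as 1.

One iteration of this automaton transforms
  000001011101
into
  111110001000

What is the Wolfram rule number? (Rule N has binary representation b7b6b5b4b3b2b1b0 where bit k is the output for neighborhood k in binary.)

position 8: 111 → 1  (bit 7 = 1)
position 9: 110 → 0  (bit 6 = 0)
position 6: 101 → 0  (bit 5 = 0)
position 0: 100 → 1  (bit 4 = 1)
position 7: 011 → 0  (bit 3 = 0)
position 5: 010 → 0  (bit 2 = 0)
position 4: 001 → 1  (bit 1 = 1)
position 1: 000 → 1  (bit 0 = 1)
bits b7..b0 = 10010011 = 147

147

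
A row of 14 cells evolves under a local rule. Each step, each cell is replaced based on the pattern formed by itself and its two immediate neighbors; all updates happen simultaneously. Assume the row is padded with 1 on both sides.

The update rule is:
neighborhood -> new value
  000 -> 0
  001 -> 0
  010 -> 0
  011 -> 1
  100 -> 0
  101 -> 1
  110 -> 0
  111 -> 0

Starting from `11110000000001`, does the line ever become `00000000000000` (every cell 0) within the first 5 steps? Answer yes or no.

step 1: 00000000000001
step 2: 00000000000001  (fixed point — unchanged through step 5)
step 5 is 00000000000001, still not uniform 0

no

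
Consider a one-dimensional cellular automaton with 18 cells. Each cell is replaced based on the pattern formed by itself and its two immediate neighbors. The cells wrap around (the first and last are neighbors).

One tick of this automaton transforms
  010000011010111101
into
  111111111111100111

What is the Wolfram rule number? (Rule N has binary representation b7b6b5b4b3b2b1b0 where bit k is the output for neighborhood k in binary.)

position 13: 111 → 0  (bit 7 = 0)
position 8: 110 → 1  (bit 6 = 1)
position 0: 101 → 1  (bit 5 = 1)
position 2: 100 → 1  (bit 4 = 1)
position 7: 011 → 1  (bit 3 = 1)
position 1: 010 → 1  (bit 2 = 1)
position 6: 001 → 1  (bit 1 = 1)
position 3: 000 → 1  (bit 0 = 1)
bits b7..b0 = 01111111 = 127

127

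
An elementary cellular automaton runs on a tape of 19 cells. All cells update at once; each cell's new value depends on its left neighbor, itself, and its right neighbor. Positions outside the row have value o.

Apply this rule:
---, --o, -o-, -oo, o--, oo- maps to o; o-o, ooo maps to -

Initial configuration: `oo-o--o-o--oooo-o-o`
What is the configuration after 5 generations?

generation 1: -o-oooo-oooo--o-o-o
generation 2: -o-o--o-o--oooo-o-o
generation 3: -o-oooo-oooo--o-o-o  (repeats generation 1; period 2)
generation 5: -o-oooo-oooo--o-o-o

-o-oooo-oooo--o-o-o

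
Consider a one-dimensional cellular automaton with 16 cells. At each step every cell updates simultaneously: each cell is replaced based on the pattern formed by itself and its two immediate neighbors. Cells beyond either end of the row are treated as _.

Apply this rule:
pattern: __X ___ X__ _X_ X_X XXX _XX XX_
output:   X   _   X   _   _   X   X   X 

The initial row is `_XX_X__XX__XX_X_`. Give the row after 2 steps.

XXX__XXXXXXXX__X
XXXXXXXXXXXXXXX_

XXXXXXXXXXXXXXX_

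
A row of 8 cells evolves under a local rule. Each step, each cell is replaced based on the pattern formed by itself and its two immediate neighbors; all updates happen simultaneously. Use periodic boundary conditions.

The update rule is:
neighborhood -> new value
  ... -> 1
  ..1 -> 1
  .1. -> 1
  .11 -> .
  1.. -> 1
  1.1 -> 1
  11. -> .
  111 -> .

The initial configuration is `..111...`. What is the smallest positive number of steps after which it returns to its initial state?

step 1: 11...111
step 2: ..111...

2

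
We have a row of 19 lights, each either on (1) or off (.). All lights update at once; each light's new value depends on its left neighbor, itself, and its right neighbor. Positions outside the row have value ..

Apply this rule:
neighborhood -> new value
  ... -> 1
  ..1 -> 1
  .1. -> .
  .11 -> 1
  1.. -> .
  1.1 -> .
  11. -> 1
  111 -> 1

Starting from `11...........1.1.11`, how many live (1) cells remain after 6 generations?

generation 1: 11.1111111111....11
generation 2: 11.1111111111.11111
generation 3: 11.1111111111.11111  (fixed point — unchanged through generation 6)
count of 1: 17

17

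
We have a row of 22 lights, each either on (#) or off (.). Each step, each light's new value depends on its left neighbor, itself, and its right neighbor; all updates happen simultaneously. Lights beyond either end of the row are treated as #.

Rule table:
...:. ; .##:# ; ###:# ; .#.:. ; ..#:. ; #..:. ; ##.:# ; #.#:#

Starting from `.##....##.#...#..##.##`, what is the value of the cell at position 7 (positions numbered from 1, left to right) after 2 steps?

.

step 1: ###....###.......#####
step 2: ###....###.......#####
position 7 holds .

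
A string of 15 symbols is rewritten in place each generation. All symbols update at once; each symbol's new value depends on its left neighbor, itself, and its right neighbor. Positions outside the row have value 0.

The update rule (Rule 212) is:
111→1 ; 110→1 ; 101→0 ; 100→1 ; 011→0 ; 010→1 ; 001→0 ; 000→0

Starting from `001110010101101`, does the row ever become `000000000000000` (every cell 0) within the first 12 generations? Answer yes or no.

no

000111010100101
000011010110101
000001010010101
000001011010101
000001001010101
000001101010101
000000101010101
000000101010101  (fixed point — unchanged through generation 12)
generation 12 is 000000101010101, still not uniform 0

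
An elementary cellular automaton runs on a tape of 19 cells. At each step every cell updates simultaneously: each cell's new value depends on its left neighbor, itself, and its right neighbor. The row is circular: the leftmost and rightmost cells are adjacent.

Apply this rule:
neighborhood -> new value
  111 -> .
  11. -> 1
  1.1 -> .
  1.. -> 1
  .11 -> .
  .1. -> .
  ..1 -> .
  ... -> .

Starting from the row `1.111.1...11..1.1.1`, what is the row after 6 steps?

.....1...1..1...11.

1...1..1...11......
.1...1..1...11.....
..1...1..1...11....
...1...1..1...11...
....1...1..1...11..
.....1...1..1...11.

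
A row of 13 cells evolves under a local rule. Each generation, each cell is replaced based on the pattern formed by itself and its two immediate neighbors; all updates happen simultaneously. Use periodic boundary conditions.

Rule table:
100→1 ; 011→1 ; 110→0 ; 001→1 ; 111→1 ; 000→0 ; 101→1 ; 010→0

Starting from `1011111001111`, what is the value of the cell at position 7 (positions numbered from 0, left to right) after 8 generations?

0111110111111
1111101111110
1111011111101
1110111111011
1101111110111
1011111101111
0111111011111
1111110111110
position 7 holds 1

1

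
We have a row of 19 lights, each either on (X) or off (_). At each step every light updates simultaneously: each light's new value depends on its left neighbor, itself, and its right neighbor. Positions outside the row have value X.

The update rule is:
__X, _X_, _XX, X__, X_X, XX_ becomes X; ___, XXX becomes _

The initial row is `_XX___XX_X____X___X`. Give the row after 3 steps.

XXXX_XXXXXX__XXX_XX
___XXX____XXXX_XXX_
X_XX_XX__XX__XXX_XX

X_XX_XX__XX__XXX_XX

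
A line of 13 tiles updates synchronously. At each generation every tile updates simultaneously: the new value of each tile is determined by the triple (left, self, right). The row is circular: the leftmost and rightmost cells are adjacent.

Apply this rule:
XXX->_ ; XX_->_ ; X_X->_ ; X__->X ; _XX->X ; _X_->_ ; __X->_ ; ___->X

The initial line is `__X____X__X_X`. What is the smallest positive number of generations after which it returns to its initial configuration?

39

X__XXX__X____
_X_X__X__XXX_
____X__X_X__X
XXX__X____X__
X__X__XXX__X_
_X__X_X__X___
__X____X__XXX
X__XXX__X_X__
_X_X__X____X_
____X__XXX__X
XXX__X_X__X__
X__X____X__X_
_X__XXX__X___
__X_X__X__XXX
X____X__X_X__
_XXX__X____X_
_X__X__XXX__X
__X__X_X__X__
X__X____X__XX
_X__XXX__X_X_
__X_X__X____X
X____X__XXX__
_XXX__X_X__X_
_X__X____X__X
__X__XXX__X__
X__X_X__X__XX
_X____X__X_X_
__XXX__X____X
X_X__X__XXX__
___X__X_X__X_
XX__X____X__X
__X__XXX__X_X
X__X_X__X____
_X____X__XXX_
__XXX__X_X__X
X_X__X____X__
___X__XXX__X_
XX__X_X__X__X
__X____X__X_X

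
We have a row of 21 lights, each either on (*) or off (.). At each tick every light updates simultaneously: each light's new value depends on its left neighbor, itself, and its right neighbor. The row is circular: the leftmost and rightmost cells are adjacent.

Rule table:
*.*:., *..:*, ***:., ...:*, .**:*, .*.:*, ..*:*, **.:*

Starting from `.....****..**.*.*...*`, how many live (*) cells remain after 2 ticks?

7

******..*****.*.*****
.....****...*.*.*....
count of *: 7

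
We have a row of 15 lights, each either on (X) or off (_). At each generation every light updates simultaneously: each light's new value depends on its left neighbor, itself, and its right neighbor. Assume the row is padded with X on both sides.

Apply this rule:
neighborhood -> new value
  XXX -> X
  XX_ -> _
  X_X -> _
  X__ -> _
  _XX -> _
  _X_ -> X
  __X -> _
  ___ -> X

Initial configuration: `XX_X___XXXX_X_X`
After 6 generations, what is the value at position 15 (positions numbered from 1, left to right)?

generation 1: X__X_X__XX__X__
generation 2: ___X_X______X__
generation 3: _X_X_X_XXXX_X__
generation 4: _X_X_X__XX__X__
generation 5: _X_X_X______X__
generation 6: _X_X_X_XXXX_X__
position 15 holds _

_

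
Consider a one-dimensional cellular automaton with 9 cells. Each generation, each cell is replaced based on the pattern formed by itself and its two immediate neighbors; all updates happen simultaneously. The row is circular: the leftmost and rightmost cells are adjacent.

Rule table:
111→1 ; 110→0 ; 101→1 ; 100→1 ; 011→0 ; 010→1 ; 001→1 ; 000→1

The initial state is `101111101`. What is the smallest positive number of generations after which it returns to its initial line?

010111010
111010111
110111011
101010101
011111110
101111101

6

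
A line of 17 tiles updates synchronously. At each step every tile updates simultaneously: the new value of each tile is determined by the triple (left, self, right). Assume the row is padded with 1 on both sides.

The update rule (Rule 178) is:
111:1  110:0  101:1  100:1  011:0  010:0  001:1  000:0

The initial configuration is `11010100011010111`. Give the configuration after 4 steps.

01010101011010101

10101010100101011
01010101011010101
10101010100101010
01010101011010101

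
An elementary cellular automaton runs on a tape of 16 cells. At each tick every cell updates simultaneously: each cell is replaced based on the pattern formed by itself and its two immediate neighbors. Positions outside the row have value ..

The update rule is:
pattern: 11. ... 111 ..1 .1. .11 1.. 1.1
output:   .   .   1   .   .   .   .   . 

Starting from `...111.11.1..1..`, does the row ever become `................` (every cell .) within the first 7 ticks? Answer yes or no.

tick 1: ....1...........
tick 2: ................
all cells are . at tick 2

yes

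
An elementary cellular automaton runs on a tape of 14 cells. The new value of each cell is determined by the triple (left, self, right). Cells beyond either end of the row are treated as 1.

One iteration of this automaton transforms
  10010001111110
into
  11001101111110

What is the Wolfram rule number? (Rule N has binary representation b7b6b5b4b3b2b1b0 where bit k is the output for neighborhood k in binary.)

position 8: 111 → 1  (bit 7 = 1)
position 0: 110 → 1  (bit 6 = 1)
position 13: 101 → 0  (bit 5 = 0)
position 1: 100 → 1  (bit 4 = 1)
position 7: 011 → 1  (bit 3 = 1)
position 3: 010 → 0  (bit 2 = 0)
position 2: 001 → 0  (bit 1 = 0)
position 5: 000 → 1  (bit 0 = 1)
bits b7..b0 = 11011001 = 217

217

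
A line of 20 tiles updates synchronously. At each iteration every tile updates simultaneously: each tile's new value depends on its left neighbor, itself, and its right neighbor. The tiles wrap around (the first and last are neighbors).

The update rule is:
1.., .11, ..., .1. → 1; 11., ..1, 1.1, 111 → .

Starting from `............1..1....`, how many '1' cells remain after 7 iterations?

iteration 1: 11111111111.11.11111
iteration 2: ............1..1....  (repeats iteration 0; period 2)
iteration 7: 11111111111.11.11111
count of 1: 18

18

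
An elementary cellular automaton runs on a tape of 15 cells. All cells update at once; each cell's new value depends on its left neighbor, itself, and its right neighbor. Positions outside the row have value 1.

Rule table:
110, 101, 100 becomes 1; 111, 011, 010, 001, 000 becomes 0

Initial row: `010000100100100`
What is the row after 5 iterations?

110110100001001

101000010010010
110100001001001
011010000100100
101101000010010
110110100001001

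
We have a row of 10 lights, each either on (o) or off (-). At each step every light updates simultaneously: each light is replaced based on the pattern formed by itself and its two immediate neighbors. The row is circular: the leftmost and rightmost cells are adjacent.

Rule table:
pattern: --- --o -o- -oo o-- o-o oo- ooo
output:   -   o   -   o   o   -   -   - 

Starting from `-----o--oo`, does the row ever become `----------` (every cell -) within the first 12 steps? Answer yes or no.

no

o---o-ooo-
-o-o--o---
o---oo-o--
-o-oo---oo
---o-o-oo-
--o----o-o
oo-o--o---
o---oo-o-o
-o-oo----o
---o-o--o-
--o---oo-o
oo-o-oo---
step 12 is oo-o-oo---, still not uniform -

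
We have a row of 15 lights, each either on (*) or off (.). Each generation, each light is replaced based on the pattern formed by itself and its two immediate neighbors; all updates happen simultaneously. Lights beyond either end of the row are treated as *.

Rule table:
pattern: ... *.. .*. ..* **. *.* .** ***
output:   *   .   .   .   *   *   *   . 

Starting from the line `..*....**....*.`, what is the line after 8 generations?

.....***.*..**.

generation 1: ....**.**.**..*
generation 2: .**.********..*
generation 3: *****......*..*
generation 4: ....*.****....*
generation 5: .**..**..*.**.*
generation 6: ***..**...*****
generation 7: ..*..**.*.*....
generation 8: .....***.*..**.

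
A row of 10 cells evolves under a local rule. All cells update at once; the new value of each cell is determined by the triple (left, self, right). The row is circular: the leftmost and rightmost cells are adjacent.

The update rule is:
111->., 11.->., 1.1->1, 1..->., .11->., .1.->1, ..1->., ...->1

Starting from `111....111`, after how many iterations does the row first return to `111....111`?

2

iteration 1: ....11....
iteration 2: 111....111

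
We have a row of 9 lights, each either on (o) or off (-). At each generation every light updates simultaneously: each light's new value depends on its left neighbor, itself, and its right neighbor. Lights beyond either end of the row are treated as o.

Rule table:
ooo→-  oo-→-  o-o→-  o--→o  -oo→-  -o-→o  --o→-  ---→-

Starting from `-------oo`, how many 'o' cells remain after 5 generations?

o--------
-o-------
-oo------
---o-----
o--oo----
count of o: 3

3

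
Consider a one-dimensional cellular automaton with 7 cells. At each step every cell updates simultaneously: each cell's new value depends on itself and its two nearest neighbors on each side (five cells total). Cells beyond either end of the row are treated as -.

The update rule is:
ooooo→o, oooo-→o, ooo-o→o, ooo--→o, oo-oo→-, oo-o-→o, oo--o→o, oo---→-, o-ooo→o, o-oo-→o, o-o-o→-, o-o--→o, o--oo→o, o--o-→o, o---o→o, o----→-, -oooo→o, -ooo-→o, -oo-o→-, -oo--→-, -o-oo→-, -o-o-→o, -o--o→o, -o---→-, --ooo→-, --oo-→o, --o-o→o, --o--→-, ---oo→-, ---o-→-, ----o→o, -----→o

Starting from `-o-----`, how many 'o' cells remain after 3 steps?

5

step 1: ----ooo
step 2: ooo--oo
step 3: -ooooo-
count of o: 5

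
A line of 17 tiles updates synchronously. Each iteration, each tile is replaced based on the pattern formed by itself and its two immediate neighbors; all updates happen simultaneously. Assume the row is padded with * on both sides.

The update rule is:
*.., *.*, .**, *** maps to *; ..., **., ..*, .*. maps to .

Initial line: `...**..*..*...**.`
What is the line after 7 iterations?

*.*.*.*..*.*.****

*..*.*..*..*..*.*
.*..*.*..*..*..**
*.*..*.*..*..*.**
.*.*..*.*..*..***
*.*.*..*.*..*.***
.*.*.*..*.*..****
*.*.*.*..*.*.****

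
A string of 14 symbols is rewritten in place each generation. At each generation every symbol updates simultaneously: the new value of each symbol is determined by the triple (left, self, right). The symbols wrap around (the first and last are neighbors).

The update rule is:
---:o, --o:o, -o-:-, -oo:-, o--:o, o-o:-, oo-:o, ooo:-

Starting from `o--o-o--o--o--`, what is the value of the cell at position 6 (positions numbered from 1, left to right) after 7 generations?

generation 1: -oo---oo-oo-oo
generation 2: --oooo-o--o--o
generation 3: oo---o--oo-oo-
generation 4: -oooo-oo-o--o-
generation 5: o---o--o--oo-o
generation 6: oooo-oo-oo-o--
generation 7: ---o--o--o--oo
position 6 holds -

-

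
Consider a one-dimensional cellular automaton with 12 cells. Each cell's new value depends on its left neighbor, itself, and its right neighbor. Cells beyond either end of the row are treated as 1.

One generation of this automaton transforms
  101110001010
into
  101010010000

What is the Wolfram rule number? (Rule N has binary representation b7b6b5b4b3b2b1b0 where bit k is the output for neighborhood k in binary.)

position 3: 111 → 0  (bit 7 = 0)
position 0: 110 → 1  (bit 6 = 1)
position 1: 101 → 0  (bit 5 = 0)
position 5: 100 → 0  (bit 4 = 0)
position 2: 011 → 1  (bit 3 = 1)
position 8: 010 → 0  (bit 2 = 0)
position 7: 001 → 1  (bit 1 = 1)
position 6: 000 → 0  (bit 0 = 0)
bits b7..b0 = 01001010 = 74

74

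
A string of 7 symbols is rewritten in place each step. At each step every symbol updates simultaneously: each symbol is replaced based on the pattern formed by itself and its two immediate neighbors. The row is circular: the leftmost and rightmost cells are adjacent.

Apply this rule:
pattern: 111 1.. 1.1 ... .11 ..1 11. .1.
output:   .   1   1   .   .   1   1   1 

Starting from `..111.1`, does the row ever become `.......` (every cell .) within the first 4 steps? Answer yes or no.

11..111
.111...
1..11..
111.111
step 4 is 111.111, still not uniform .

no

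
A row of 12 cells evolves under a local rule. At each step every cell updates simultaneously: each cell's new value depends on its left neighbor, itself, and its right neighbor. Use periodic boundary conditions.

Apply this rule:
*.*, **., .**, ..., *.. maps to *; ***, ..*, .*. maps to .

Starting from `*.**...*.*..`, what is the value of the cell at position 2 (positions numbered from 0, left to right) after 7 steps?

.*****..*.*.
.*...**..*.*
*.**.***..*.
.*****.**..*
**...*****..
****.*...**.
*..**.**.***
position 2 holds .

.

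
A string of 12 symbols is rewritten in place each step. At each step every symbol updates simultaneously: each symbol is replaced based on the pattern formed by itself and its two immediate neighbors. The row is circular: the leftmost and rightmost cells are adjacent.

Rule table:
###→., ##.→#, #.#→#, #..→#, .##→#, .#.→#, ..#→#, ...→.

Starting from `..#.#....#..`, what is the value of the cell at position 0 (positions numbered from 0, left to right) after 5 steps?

.#####..###.
##...####.##
.##.##..###.
#########.##
........###.
position 0 holds .

.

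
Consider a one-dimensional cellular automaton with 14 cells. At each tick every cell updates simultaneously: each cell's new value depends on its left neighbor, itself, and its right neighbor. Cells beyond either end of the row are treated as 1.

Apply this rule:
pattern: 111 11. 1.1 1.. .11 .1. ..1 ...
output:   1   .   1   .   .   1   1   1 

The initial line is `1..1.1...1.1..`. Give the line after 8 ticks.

tick 1: ..1111.11111.1
tick 2: .1.11.1.111.1.
tick 3: 111..111.1.111
tick 4: 11..1.1.111.11
tick 5: 1..11111.1.1.1
tick 6: ..1.111.11111.
tick 7: .111.1.1.111.1
tick 8: 1.1.11111.1.1.

1.1.11111.1.1.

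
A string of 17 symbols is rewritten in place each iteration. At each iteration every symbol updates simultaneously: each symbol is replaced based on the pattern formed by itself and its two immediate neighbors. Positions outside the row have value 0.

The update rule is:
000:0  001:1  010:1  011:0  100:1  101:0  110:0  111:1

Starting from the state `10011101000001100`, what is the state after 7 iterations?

01000110011000100

11101001100010010
01001110010111111
11110101110011110
01100100101101101
10011111100000001
11101111010000011
01000110011000100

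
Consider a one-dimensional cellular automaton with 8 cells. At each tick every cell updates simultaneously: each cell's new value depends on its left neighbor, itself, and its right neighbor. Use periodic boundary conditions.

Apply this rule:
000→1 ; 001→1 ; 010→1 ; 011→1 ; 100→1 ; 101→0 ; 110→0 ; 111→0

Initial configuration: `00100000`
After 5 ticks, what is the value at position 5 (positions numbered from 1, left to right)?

1

11111111
00000000
11111111  (repeats tick 1; period 2)
tick 5: 11111111
position 5 holds 1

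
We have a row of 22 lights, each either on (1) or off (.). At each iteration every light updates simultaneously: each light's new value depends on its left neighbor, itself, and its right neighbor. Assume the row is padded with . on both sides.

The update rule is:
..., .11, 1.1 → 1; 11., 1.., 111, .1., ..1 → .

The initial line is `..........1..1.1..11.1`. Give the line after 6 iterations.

111111111.....1...1.1.
1.........111...1..1..
..1111111.1...1......1
1.1......1..1...1111..
.1..1111......1.1....1
....1....1111..1..11..

....1....1111..1..11..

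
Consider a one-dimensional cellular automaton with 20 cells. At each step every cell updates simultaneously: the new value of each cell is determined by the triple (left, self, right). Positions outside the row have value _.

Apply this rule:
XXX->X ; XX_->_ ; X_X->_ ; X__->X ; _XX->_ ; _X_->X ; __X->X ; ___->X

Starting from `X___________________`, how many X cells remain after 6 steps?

12

XXXXXXXXXXXXXXXXXXXX
_XXXXXXXXXXXXXXXXXX_
X_XXXXXXXXXXXXXXXX_X
X__XXXXXXXXXXXXXX__X
XXX_XXXXXXXXXXXX_XXX
_X___XXXXXXXXXX___X_
count of X: 12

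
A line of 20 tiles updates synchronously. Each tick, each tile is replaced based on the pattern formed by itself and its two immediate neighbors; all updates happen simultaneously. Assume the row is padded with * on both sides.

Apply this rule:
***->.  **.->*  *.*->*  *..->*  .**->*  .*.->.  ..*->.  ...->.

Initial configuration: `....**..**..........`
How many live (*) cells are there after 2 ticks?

tick 1: *...***.***.........
tick 2: **..*.***.**........
count of *: 8

8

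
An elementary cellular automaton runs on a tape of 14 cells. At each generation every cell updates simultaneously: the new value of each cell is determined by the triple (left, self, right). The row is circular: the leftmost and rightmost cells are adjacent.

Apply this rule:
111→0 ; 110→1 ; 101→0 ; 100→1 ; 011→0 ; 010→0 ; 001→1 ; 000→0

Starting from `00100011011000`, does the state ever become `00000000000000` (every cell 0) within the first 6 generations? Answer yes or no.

generation 1: 01010101001100
generation 2: 10000000110110
generation 3: 01000001010010
generation 4: 10100010001101
generation 5: 10010101010100
generation 6: 01100000000011
generation 6 is 01100000000011, still not uniform 0

no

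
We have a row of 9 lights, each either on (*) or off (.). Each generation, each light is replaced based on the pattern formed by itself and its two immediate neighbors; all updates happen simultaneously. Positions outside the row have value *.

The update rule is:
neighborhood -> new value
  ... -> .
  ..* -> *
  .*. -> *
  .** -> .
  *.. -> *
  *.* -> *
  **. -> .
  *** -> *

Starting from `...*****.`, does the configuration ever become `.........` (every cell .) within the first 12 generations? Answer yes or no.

*.*.***.*
.***.*.*.
*.*.*****
.***.****
*.*.*.***
.*****.**
*.***.*.*
.*.*.***.
*****.*.*
****.***.
***.*.*.*
**.*****.
generation 12 is **.*****., still not uniform .

no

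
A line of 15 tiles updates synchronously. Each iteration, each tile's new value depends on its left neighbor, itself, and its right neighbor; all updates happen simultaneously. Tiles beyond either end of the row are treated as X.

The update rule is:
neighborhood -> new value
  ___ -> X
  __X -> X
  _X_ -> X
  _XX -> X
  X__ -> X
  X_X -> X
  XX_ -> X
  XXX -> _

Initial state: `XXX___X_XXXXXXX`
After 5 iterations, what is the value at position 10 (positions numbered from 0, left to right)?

_

__XXXXXXX______
XXX_____XXXXXXX
__XXXXXXX______  (repeats iteration 1; period 2)
iteration 5: __XXXXXXX______
position 10 holds _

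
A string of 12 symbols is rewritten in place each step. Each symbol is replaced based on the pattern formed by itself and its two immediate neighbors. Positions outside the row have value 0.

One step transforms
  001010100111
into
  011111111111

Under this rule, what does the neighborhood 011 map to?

At position 9 the neighborhood is 011; the next row has 1 there.

1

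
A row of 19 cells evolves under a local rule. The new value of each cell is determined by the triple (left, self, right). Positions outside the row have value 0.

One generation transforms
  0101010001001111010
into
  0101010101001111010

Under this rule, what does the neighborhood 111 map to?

At position 13 the neighborhood is 111; the next row has 1 there.

1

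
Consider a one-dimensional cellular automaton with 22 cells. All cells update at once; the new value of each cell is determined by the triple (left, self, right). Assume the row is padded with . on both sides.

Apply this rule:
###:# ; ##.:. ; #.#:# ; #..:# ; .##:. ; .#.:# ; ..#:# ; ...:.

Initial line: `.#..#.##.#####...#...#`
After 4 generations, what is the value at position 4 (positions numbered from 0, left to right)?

#

generation 1: ######..#.###.#.###.##
generation 2: .####.####.#.###.#.#..
generation 3: #.##.#.##.###.#.#####.
generation 4: ##..###..#.#.###.###.#
position 4 holds #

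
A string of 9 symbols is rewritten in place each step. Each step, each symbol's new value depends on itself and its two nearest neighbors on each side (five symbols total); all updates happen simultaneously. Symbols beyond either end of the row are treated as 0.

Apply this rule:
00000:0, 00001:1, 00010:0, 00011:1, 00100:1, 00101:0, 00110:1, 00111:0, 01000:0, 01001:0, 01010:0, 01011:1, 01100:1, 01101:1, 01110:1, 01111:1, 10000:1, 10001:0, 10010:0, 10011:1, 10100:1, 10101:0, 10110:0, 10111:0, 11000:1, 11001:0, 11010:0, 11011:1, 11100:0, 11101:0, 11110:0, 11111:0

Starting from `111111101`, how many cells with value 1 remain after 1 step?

2

step 1: 010000001
count of 1: 2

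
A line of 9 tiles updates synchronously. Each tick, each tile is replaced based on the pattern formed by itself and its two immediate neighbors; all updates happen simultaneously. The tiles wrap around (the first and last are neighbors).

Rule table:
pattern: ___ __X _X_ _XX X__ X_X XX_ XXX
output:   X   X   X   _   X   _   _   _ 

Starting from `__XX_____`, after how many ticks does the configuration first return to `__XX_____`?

tick 1: XX__XXXXX
tick 2: __XX_____

2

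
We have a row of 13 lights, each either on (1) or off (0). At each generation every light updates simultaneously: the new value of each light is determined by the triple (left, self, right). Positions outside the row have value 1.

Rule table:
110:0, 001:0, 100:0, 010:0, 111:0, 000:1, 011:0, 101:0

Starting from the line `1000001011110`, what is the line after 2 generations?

0000001111110

0011100000000
0000001111110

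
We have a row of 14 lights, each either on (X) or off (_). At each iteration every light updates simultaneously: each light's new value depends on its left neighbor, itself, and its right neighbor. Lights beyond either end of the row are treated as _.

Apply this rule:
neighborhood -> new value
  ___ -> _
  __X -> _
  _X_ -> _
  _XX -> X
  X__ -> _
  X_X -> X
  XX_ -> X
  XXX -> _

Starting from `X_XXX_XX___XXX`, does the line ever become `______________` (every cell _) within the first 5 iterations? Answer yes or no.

yes

iteration 1: _XX_XXXX___X_X
iteration 2: _XXXX__X____X_
iteration 3: _X__X_________
iteration 4: ______________
all cells are _ at iteration 4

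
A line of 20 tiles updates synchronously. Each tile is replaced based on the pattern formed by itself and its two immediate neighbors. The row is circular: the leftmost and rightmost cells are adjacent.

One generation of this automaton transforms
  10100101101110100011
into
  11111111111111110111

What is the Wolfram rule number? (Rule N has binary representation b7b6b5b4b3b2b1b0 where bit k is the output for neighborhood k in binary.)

position 11: 111 → 1  (bit 7 = 1)
position 0: 110 → 1  (bit 6 = 1)
position 1: 101 → 1  (bit 5 = 1)
position 3: 100 → 1  (bit 4 = 1)
position 7: 011 → 1  (bit 3 = 1)
position 2: 010 → 1  (bit 2 = 1)
position 4: 001 → 1  (bit 1 = 1)
position 16: 000 → 0  (bit 0 = 0)
bits b7..b0 = 11111110 = 254

254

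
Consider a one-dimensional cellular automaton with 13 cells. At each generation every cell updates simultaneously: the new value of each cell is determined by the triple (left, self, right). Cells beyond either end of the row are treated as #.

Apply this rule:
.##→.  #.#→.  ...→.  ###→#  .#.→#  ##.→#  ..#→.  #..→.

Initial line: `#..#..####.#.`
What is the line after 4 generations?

generation 1: #..#...###.#.
generation 2: #..#....##.#.
generation 3: #..#.....#.#.
generation 4: #..#.....#.#.

#..#.....#.#.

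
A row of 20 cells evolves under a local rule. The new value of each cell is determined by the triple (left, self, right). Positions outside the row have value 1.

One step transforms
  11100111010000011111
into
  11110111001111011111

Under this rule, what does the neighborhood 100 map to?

At position 3 the neighborhood is 100; the next row has 1 there.

1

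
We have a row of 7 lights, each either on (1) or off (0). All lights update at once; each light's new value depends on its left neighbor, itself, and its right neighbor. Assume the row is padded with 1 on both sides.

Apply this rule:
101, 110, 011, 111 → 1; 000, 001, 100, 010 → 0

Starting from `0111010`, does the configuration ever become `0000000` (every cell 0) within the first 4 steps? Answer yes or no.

no

1111101
1111111
1111111  (fixed point — unchanged through step 4)
step 4 is 1111111, still not uniform 0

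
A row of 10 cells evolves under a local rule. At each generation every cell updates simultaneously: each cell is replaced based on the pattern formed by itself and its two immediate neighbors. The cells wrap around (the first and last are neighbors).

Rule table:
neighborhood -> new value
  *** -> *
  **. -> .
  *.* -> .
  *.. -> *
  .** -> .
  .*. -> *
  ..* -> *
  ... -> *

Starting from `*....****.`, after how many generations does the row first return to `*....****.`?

*****.**..
.***....**
..*.****..
***..**.**
**.**....*
*....****.

6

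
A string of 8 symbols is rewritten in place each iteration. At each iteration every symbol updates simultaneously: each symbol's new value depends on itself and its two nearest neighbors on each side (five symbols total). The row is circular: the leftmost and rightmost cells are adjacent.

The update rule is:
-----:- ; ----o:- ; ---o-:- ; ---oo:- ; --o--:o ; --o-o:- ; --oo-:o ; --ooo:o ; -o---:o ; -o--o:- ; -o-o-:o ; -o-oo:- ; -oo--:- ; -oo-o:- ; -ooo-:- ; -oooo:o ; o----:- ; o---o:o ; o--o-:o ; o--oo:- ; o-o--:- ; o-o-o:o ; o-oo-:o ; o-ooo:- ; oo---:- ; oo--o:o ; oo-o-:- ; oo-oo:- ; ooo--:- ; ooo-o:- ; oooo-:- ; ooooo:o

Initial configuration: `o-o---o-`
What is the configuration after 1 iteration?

oo-oo--o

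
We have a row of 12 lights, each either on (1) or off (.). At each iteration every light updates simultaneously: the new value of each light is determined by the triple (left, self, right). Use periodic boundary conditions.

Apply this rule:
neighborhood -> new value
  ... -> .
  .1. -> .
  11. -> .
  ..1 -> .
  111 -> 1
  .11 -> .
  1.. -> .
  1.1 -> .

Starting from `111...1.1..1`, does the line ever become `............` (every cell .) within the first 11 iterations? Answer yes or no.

11..........
............
all cells are . at iteration 2

yes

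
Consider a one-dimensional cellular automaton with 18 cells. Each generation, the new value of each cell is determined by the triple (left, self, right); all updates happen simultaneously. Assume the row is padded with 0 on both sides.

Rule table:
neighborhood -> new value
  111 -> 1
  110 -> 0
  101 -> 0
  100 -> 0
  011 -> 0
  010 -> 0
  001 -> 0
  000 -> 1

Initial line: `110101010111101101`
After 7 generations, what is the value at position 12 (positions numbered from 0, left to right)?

0

generation 1: 000000000011000000
generation 2: 111111111000011111
generation 3: 011111110011001110
generation 4: 001111100000000100
generation 5: 100111001111110001
generation 6: 000010000111100100
generation 7: 111000110011000001
position 12 holds 0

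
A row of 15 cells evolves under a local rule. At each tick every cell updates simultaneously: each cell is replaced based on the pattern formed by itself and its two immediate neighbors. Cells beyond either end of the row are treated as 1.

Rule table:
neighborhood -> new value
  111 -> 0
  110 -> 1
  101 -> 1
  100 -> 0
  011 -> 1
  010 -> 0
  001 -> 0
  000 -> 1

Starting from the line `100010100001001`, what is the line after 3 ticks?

101001001100001
110000001101101
010111101111111

010111101111111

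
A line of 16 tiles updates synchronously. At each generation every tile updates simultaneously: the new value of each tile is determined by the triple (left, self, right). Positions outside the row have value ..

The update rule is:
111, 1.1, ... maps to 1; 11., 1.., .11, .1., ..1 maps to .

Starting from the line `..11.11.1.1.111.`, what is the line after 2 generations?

..1.....1.1.1..1

1...1..1.1.1.1..
..1.....1.1.1..1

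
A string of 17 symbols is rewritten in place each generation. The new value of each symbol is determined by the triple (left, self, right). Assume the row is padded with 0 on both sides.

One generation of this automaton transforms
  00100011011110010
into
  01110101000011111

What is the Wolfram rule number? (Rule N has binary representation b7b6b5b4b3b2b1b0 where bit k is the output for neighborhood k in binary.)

86

position 10: 111 → 0  (bit 7 = 0)
position 7: 110 → 1  (bit 6 = 1)
position 8: 101 → 0  (bit 5 = 0)
position 3: 100 → 1  (bit 4 = 1)
position 6: 011 → 0  (bit 3 = 0)
position 2: 010 → 1  (bit 2 = 1)
position 1: 001 → 1  (bit 1 = 1)
position 0: 000 → 0  (bit 0 = 0)
bits b7..b0 = 01010110 = 86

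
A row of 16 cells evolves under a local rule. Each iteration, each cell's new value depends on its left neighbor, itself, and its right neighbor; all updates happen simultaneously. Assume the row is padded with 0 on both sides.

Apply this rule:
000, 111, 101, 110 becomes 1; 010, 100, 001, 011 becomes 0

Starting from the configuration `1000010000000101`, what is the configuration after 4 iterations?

1110001100111011

0011000111110010
1001010011110000
0000100001110111
1110001100111011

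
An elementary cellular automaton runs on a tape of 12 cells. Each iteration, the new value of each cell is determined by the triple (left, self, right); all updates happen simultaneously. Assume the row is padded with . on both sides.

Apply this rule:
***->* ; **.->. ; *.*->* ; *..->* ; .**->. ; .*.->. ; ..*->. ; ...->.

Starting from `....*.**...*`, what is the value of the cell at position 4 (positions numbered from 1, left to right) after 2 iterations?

.

.....*..*...
......*..*..
position 4 holds .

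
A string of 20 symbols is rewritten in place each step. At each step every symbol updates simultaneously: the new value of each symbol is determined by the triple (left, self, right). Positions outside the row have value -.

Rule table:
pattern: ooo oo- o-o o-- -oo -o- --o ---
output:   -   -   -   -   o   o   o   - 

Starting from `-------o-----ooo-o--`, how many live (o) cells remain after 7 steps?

6

step 1: ------oo----oo---o--
step 2: -----oo----oo---oo--
step 3: ----oo----oo---oo---
step 4: ---oo----oo---oo----
step 5: --oo----oo---oo-----
step 6: -oo----oo---oo------
step 7: oo----oo---oo-------
count of o: 6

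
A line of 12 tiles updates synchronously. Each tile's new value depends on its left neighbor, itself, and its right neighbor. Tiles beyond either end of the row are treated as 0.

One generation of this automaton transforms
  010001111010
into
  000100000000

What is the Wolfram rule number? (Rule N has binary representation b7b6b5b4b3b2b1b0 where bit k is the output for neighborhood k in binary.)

1

position 6: 111 → 0  (bit 7 = 0)
position 8: 110 → 0  (bit 6 = 0)
position 9: 101 → 0  (bit 5 = 0)
position 2: 100 → 0  (bit 4 = 0)
position 5: 011 → 0  (bit 3 = 0)
position 1: 010 → 0  (bit 2 = 0)
position 0: 001 → 0  (bit 1 = 0)
position 3: 000 → 1  (bit 0 = 1)
bits b7..b0 = 00000001 = 1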